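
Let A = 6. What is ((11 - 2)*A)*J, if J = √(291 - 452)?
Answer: 54*I*√161 ≈ 685.18*I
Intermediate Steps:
J = I*√161 (J = √(-161) = I*√161 ≈ 12.689*I)
((11 - 2)*A)*J = ((11 - 2)*6)*(I*√161) = (9*6)*(I*√161) = 54*(I*√161) = 54*I*√161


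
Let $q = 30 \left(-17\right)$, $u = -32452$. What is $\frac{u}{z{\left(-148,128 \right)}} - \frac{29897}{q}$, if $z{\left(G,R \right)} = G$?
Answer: $\frac{5243819}{18870} \approx 277.89$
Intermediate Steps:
$q = -510$
$\frac{u}{z{\left(-148,128 \right)}} - \frac{29897}{q} = - \frac{32452}{-148} - \frac{29897}{-510} = \left(-32452\right) \left(- \frac{1}{148}\right) - - \frac{29897}{510} = \frac{8113}{37} + \frac{29897}{510} = \frac{5243819}{18870}$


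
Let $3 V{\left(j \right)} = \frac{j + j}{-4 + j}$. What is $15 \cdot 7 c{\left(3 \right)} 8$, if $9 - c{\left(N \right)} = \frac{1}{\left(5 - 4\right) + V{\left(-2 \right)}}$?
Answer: $\frac{75600}{11} \approx 6872.7$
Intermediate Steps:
$V{\left(j \right)} = \frac{2 j}{3 \left(-4 + j\right)}$ ($V{\left(j \right)} = \frac{\left(j + j\right) \frac{1}{-4 + j}}{3} = \frac{2 j \frac{1}{-4 + j}}{3} = \frac{2 j}{3 \left(-4 + j\right)}$)
$c{\left(N \right)} = \frac{90}{11}$ ($c{\left(N \right)} = 9 - \frac{1}{\left(5 - 4\right) + \frac{2}{3} \left(-2\right) \frac{1}{-4 - 2}} = 9 - \frac{1}{1 + \frac{2}{3} \left(-2\right) \frac{1}{-6}} = 9 - \frac{1}{1 + \frac{2}{3} \left(-2\right) \left(- \frac{1}{6}\right)} = 9 - \frac{1}{1 + \frac{2}{9}} = 9 - \frac{1}{\frac{11}{9}} = 9 - \frac{9}{11} = \frac{90}{11}$)
$15 \cdot 7 c{\left(3 \right)} 8 = 15 \cdot 7 \cdot \frac{90}{11} \cdot 8 = 15 \cdot \frac{630}{11} \cdot 8 = 15 \cdot \frac{5040}{11} = \frac{75600}{11}$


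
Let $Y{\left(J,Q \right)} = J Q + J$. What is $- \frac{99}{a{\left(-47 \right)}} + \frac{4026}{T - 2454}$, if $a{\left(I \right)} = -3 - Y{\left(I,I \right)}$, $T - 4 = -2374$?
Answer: $- \frac{1373119}{1740660} \approx -0.78885$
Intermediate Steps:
$T = -2370$ ($T = 4 - 2374 = -2370$)
$Y{\left(J,Q \right)} = J + J Q$
$a{\left(I \right)} = -3 - I \left(1 + I\right)$
$- \frac{99}{a{\left(-47 \right)}} + \frac{4026}{T - 2454} = - \frac{99}{-3 - - 47 \left(1 - 47\right)} + \frac{4026}{-2370 - 2454} = - \frac{99}{-3 - \left(-47\right) \left(-46\right)} + \frac{4026}{-4824} = - \frac{99}{-3 - 2162} + 4026 \left(- \frac{1}{4824}\right) = - \frac{99}{-2165} - \frac{671}{804} = \left(-99\right) \left(- \frac{1}{2165}\right) - \frac{671}{804} = \frac{99}{2165} - \frac{671}{804} = - \frac{1373119}{1740660}$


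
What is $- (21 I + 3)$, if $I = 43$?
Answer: $-906$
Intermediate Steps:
$- (21 I + 3) = - (21 \cdot 43 + 3) = - (903 + 3) = \left(-1\right) 906 = -906$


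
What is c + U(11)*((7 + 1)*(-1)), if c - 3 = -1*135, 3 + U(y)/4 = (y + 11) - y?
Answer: -388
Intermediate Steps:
U(y) = 32 (U(y) = -12 + 4*((y + 11) - y) = -12 + 4*((11 + y) - y) = -12 + 4*11 = -12 + 44 = 32)
c = -132 (c = 3 - 1*135 = 3 - 135 = -132)
c + U(11)*((7 + 1)*(-1)) = -132 + 32*((7 + 1)*(-1)) = -132 + 32*(8*(-1)) = -132 + 32*(-8) = -132 - 256 = -388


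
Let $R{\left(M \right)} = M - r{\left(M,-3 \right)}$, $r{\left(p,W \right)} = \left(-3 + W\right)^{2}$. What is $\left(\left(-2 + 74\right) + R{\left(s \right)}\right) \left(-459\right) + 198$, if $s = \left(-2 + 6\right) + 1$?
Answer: $-18621$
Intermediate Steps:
$s = 5$ ($s = 4 + 1 = 5$)
$R{\left(M \right)} = -36 + M$ ($R{\left(M \right)} = M - \left(-3 - 3\right)^{2} = M - \left(-6\right)^{2} = M - 36 = -36 + M$)
$\left(\left(-2 + 74\right) + R{\left(s \right)}\right) \left(-459\right) + 198 = \left(\left(-2 + 74\right) + \left(-36 + 5\right)\right) \left(-459\right) + 198 = \left(72 - 31\right) \left(-459\right) + 198 = 41 \left(-459\right) + 198 = -18819 + 198 = -18621$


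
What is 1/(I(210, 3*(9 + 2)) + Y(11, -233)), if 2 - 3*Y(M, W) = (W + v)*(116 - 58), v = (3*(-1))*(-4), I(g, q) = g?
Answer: 3/13450 ≈ 0.00022305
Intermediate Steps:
v = 12 (v = -3*(-4) = 12)
Y(M, W) = -694/3 - 58*W/3 (Y(M, W) = ⅔ - (W + 12)*(116 - 58)/3 = ⅔ - (12 + W)*58/3 = ⅔ - (696 + 58*W)/3 = ⅔ + (-232 - 58*W/3) = -694/3 - 58*W/3)
1/(I(210, 3*(9 + 2)) + Y(11, -233)) = 1/(210 + (-694/3 - 58/3*(-233))) = 1/(210 + (-694/3 + 13514/3)) = 1/(210 + 12820/3) = 1/(13450/3) = 3/13450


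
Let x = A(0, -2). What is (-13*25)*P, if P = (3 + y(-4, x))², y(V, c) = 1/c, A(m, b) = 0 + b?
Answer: -8125/4 ≈ -2031.3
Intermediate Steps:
A(m, b) = b
x = -2
P = 25/4 (P = (3 + 1/(-2))² = (3 - ½)² = (5/2)² = 25/4 ≈ 6.2500)
(-13*25)*P = -13*25*(25/4) = -325*25/4 = -8125/4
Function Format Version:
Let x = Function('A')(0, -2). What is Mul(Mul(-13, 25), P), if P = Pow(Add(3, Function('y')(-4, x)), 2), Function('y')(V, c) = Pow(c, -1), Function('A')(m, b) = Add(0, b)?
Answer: Rational(-8125, 4) ≈ -2031.3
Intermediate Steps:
Function('A')(m, b) = b
x = -2
P = Rational(25, 4) (P = Pow(Add(3, Pow(-2, -1)), 2) = Pow(Add(3, Rational(-1, 2)), 2) = Pow(Rational(5, 2), 2) = Rational(25, 4) ≈ 6.2500)
Mul(Mul(-13, 25), P) = Mul(Mul(-13, 25), Rational(25, 4)) = Mul(-325, Rational(25, 4)) = Rational(-8125, 4)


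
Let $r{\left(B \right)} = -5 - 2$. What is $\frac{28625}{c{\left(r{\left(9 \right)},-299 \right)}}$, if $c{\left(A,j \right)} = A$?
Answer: $- \frac{28625}{7} \approx -4089.3$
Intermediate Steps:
$r{\left(B \right)} = -7$ ($r{\left(B \right)} = -5 - 2 = -7$)
$\frac{28625}{c{\left(r{\left(9 \right)},-299 \right)}} = \frac{28625}{-7} = 28625 \left(- \frac{1}{7}\right) = - \frac{28625}{7}$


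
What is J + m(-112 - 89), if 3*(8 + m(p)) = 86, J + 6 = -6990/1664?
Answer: 26123/2496 ≈ 10.466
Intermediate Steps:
J = -8487/832 (J = -6 - 6990/1664 = -6 - 6990*1/1664 = -6 - 3495/832 = -8487/832 ≈ -10.201)
m(p) = 62/3 (m(p) = -8 + (1/3)*86 = -8 + 86/3 = 62/3)
J + m(-112 - 89) = -8487/832 + 62/3 = 26123/2496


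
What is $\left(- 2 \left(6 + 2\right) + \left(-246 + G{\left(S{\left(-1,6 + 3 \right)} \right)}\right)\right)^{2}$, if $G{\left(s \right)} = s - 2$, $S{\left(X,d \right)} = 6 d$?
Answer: $44100$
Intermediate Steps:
$G{\left(s \right)} = -2 + s$ ($G{\left(s \right)} = s - 2 = -2 + s$)
$\left(- 2 \left(6 + 2\right) + \left(-246 + G{\left(S{\left(-1,6 + 3 \right)} \right)}\right)\right)^{2} = \left(- 2 \left(6 + 2\right) - \left(248 - 6 \left(6 + 3\right)\right)\right)^{2} = \left(\left(-2\right) 8 + \left(-246 + \left(-2 + 6 \cdot 9\right)\right)\right)^{2} = \left(-16 + \left(-246 + \left(-2 + 54\right)\right)\right)^{2} = \left(-16 + \left(-246 + 52\right)\right)^{2} = \left(-16 - 194\right)^{2} = \left(-210\right)^{2} = 44100$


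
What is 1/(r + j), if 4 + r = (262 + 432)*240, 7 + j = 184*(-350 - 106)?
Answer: 1/82645 ≈ 1.2100e-5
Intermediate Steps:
j = -83911 (j = -7 + 184*(-350 - 106) = -7 + 184*(-456) = -7 - 83904 = -83911)
r = 166556 (r = -4 + (262 + 432)*240 = -4 + 694*240 = -4 + 166560 = 166556)
1/(r + j) = 1/(166556 - 83911) = 1/82645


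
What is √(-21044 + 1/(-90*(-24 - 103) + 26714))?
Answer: I*√119602647915/2384 ≈ 145.07*I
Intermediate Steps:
√(-21044 + 1/(-90*(-24 - 103) + 26714)) = √(-21044 + 1/(-90*(-127) + 26714)) = √(-21044 + 1/(11430 + 26714)) = √(-21044 + 1/38144) = √(-802702335/38144) = I*√119602647915/2384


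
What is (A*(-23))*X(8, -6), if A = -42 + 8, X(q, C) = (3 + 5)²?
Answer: 50048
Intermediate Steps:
X(q, C) = 64 (X(q, C) = 8² = 64)
A = -34
(A*(-23))*X(8, -6) = -34*(-23)*64 = 782*64 = 50048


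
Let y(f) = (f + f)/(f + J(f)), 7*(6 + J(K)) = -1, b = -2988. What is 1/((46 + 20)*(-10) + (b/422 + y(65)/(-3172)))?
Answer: -10605704/7074866441 ≈ -0.0014991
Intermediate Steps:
J(K) = -43/7 (J(K) = -6 + (⅐)*(-1) = -6 - ⅐ = -43/7)
y(f) = 2*f/(-43/7 + f) (y(f) = (f + f)/(f - 43/7) = (2*f)/(-43/7 + f) = 2*f/(-43/7 + f))
1/((46 + 20)*(-10) + (b/422 + y(65)/(-3172))) = 1/((46 + 20)*(-10) + (-2988/422 + (14*65/(-43 + 7*65))/(-3172))) = 1/(66*(-10) + (-2988*1/422 + (14*65/(-43 + 455))*(-1/3172))) = 1/(-660 + (-1494/211 + (14*65/412)*(-1/3172))) = 1/(-660 + (-1494/211 + (14*65*(1/412))*(-1/3172))) = 1/(-660 + (-1494/211 + (455/206)*(-1/3172))) = 1/(-660 + (-1494/211 - 35/50264)) = 1/(-660 - 75101801/10605704) = 1/(-7074866441/10605704) = -10605704/7074866441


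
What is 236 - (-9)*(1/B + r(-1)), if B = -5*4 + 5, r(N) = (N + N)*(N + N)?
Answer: 1357/5 ≈ 271.40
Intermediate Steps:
r(N) = 4*N² (r(N) = (2*N)*(2*N) = 4*N²)
B = -15 (B = -20 + 5 = -15)
236 - (-9)*(1/B + r(-1)) = 236 - (-9)*(1/(-15) + 4*(-1)²) = 236 - (-9)*(-1/15 + 4*1) = 236 - (-9)*(-1/15 + 4) = 236 - (-9)*59/15 = 236 - 1*(-177/5) = 236 + 177/5 = 1357/5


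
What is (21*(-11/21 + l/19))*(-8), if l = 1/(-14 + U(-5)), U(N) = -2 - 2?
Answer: 5044/57 ≈ 88.491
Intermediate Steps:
U(N) = -4
l = -1/18 (l = 1/(-14 - 4) = 1/(-18) = -1/18 ≈ -0.055556)
(21*(-11/21 + l/19))*(-8) = (21*(-11/21 - 1/18/19))*(-8) = (21*(-11*1/21 - 1/18*1/19))*(-8) = (21*(-11/21 - 1/342))*(-8) = (21*(-1261/2394))*(-8) = -1261/114*(-8) = 5044/57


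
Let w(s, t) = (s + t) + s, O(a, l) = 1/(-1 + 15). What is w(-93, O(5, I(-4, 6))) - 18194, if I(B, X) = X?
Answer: -257319/14 ≈ -18380.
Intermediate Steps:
O(a, l) = 1/14
w(s, t) = t + 2*s
w(-93, O(5, I(-4, 6))) - 18194 = (1/14 + 2*(-93)) - 18194 = (1/14 - 186) - 18194 = -2603/14 - 18194 = -257319/14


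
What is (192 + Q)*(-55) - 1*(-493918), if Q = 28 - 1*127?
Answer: 488803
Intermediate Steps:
Q = -99 (Q = 28 - 127 = -99)
(192 + Q)*(-55) - 1*(-493918) = (192 - 99)*(-55) - 1*(-493918) = 93*(-55) + 493918 = -5115 + 493918 = 488803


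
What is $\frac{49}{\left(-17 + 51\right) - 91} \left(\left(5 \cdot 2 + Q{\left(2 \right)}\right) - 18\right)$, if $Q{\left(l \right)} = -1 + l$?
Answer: $\frac{343}{57} \approx 6.0175$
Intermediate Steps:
$\frac{49}{\left(-17 + 51\right) - 91} \left(\left(5 \cdot 2 + Q{\left(2 \right)}\right) - 18\right) = \frac{49}{\left(-17 + 51\right) - 91} \left(\left(5 \cdot 2 + \left(-1 + 2\right)\right) - 18\right) = \frac{49}{34 - 91} \left(\left(10 + 1\right) - 18\right) = \frac{49}{-57} \left(11 - 18\right) = 49 \left(- \frac{1}{57}\right) \left(-7\right) = \left(- \frac{49}{57}\right) \left(-7\right) = \frac{343}{57}$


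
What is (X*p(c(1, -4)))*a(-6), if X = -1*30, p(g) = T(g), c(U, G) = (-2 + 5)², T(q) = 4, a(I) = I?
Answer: 720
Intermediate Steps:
c(U, G) = 9 (c(U, G) = 3² = 9)
p(g) = 4
X = -30
(X*p(c(1, -4)))*a(-6) = -30*4*(-6) = -120*(-6) = 720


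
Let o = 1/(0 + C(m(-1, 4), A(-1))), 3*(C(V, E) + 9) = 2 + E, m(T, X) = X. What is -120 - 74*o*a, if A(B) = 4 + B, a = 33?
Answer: 213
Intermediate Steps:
C(V, E) = -25/3 + E/3 (C(V, E) = -9 + (2 + E)/3 = -9 + (⅔ + E/3) = -25/3 + E/3)
o = -3/22 (o = 1/(0 + (-25/3 + (4 - 1)/3)) = 1/(0 + (-25/3 + (⅓)*3)) = 1/(0 + (-25/3 + 1)) = 1/(0 - 22/3) = 1/(-22/3) = -3/22 ≈ -0.13636)
-120 - 74*o*a = -120 - (-111)*33/11 = -120 - 74*(-9/2) = -120 + 333 = 213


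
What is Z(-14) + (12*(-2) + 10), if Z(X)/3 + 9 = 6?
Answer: -23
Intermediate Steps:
Z(X) = -9 (Z(X) = -27 + 3*6 = -27 + 18 = -9)
Z(-14) + (12*(-2) + 10) = -9 + (12*(-2) + 10) = -9 + (-24 + 10) = -9 - 14 = -23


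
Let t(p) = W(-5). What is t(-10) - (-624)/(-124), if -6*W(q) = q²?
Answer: -1711/186 ≈ -9.1989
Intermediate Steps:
W(q) = -q²/6
t(p) = -25/6 (t(p) = -⅙*(-5)² = -⅙*25 = -25/6)
t(-10) - (-624)/(-124) = -25/6 - (-624)/(-124) = -25/6 - (-624)*(-1)/124 = -25/6 - 156*1/31 = -25/6 - 156/31 = -1711/186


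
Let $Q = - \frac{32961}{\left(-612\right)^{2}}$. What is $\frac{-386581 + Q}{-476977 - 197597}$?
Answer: $\frac{48263875675}{84219214752} \approx 0.57307$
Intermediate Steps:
$Q = - \frac{10987}{124848}$ ($Q = - \frac{32961}{374544} = \left(-32961\right) \frac{1}{374544} = - \frac{10987}{124848} \approx -0.088003$)
$\frac{-386581 + Q}{-476977 - 197597} = \frac{-386581 - \frac{10987}{124848}}{-476977 - 197597} = - \frac{48263875675}{124848 \left(-674574\right)} = \left(- \frac{48263875675}{124848}\right) \left(- \frac{1}{674574}\right) = \frac{48263875675}{84219214752}$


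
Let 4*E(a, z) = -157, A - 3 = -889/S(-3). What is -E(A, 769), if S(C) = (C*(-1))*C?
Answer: 157/4 ≈ 39.250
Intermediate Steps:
S(C) = -C² (S(C) = (-C)*C = -C²)
A = 916/9 (A = 3 - 889/((-1*(-3)²)) = 3 - 889/((-1*9)) = 3 - 889/(-9) = 3 - 889*(-⅑) = 3 + 889/9 = 916/9 ≈ 101.78)
E(a, z) = -157/4 (E(a, z) = (¼)*(-157) = -157/4)
-E(A, 769) = -1*(-157/4) = 157/4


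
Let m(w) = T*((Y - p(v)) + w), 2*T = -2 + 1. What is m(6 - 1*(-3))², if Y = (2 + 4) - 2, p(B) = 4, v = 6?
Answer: 81/4 ≈ 20.250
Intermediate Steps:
T = -½ (T = (-2 + 1)/2 = (½)*(-1) = -½ ≈ -0.50000)
Y = 4 (Y = 6 - 2 = 4)
m(w) = -w/2 (m(w) = -((4 - 1*4) + w)/2 = -((4 - 4) + w)/2 = -(0 + w)/2 = -w/2)
m(6 - 1*(-3))² = (-(6 - 1*(-3))/2)² = (-(6 + 3)/2)² = (-½*9)² = (-9/2)² = 81/4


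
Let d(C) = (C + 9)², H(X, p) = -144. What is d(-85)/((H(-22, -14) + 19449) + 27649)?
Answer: 2888/23477 ≈ 0.12301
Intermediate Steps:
d(C) = (9 + C)²
d(-85)/((H(-22, -14) + 19449) + 27649) = (9 - 85)²/((-144 + 19449) + 27649) = (-76)²/(19305 + 27649) = 5776/46954 = 5776*(1/46954) = 2888/23477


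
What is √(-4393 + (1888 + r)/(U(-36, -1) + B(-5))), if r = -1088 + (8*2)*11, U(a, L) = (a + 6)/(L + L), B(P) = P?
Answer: I*√107385/5 ≈ 65.539*I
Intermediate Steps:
U(a, L) = (6 + a)/(2*L) (U(a, L) = (6 + a)/((2*L)) = (6 + a)*(1/(2*L)) = (6 + a)/(2*L))
r = -912 (r = -1088 + 16*11 = -1088 + 176 = -912)
√(-4393 + (1888 + r)/(U(-36, -1) + B(-5))) = √(-4393 + (1888 - 912)/((½)*(6 - 36)/(-1) - 5)) = √(-4393 + 976/((½)*(-1)*(-30) - 5)) = √(-4393 + 976/(15 - 5)) = √(-4393 + 976/10) = √(-4393 + 976*(⅒)) = √(-4393 + 488/5) = √(-21477/5) = I*√107385/5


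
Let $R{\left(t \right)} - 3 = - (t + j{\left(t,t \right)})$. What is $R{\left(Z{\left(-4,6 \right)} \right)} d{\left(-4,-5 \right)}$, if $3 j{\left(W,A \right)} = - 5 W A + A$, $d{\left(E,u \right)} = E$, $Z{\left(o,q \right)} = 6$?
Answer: $-220$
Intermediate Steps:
$j{\left(W,A \right)} = \frac{A}{3} - \frac{5 A W}{3}$ ($j{\left(W,A \right)} = \frac{- 5 W A + A}{3} = \frac{- 5 A W + A}{3} = \frac{A - 5 A W}{3} = \frac{A}{3} - \frac{5 A W}{3}$)
$R{\left(t \right)} = 3 - t - \frac{t \left(1 - 5 t\right)}{3}$ ($R{\left(t \right)} = 3 - \left(t + \frac{t \left(1 - 5 t\right)}{3}\right) = 3 - t - \frac{t \left(1 - 5 t\right)}{3}$)
$R{\left(Z{\left(-4,6 \right)} \right)} d{\left(-4,-5 \right)} = \left(3 - 8 + \frac{5 \cdot 6^{2}}{3}\right) \left(-4\right) = \left(3 - 8 + \frac{5}{3} \cdot 36\right) \left(-4\right) = \left(3 - 8 + 60\right) \left(-4\right) = 55 \left(-4\right) = -220$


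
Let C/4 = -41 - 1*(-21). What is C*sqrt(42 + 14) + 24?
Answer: 24 - 160*sqrt(14) ≈ -574.67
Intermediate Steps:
C = -80 (C = 4*(-41 - 1*(-21)) = 4*(-41 + 21) = 4*(-20) = -80)
C*sqrt(42 + 14) + 24 = -80*sqrt(42 + 14) + 24 = -160*sqrt(14) + 24 = 24 - 160*sqrt(14)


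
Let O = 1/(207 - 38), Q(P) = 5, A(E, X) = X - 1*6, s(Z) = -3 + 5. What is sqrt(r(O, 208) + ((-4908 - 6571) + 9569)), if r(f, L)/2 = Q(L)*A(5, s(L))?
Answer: 5*I*sqrt(78) ≈ 44.159*I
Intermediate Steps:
s(Z) = 2
A(E, X) = -6 + X (A(E, X) = X - 6 = -6 + X)
O = 1/169 ≈ 0.0059172
r(f, L) = -40 (r(f, L) = 2*(5*(-6 + 2)) = 2*(5*(-4)) = 2*(-20) = -40)
sqrt(r(O, 208) + ((-4908 - 6571) + 9569)) = sqrt(-40 + ((-4908 - 6571) + 9569)) = sqrt(-40 + (-11479 + 9569)) = sqrt(-40 - 1910) = sqrt(-1950) = 5*I*sqrt(78)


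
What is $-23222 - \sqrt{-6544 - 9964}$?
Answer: $-23222 - 2 i \sqrt{4127} \approx -23222.0 - 128.48 i$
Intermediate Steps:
$-23222 - \sqrt{-6544 - 9964} = -23222 - \sqrt{-16508} = -23222 - 2 i \sqrt{4127}$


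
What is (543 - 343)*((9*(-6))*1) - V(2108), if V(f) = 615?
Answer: -11415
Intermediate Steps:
(543 - 343)*((9*(-6))*1) - V(2108) = (543 - 343)*((9*(-6))*1) - 1*615 = 200*(-54*1) - 615 = 200*(-54) - 615 = -10800 - 615 = -11415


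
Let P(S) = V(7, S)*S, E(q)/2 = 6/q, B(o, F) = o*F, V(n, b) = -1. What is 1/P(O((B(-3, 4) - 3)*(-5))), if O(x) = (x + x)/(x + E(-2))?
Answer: -23/50 ≈ -0.46000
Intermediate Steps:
B(o, F) = F*o
E(q) = 12/q (E(q) = 2*(6/q) = 12/q)
O(x) = 2*x/(-6 + x) (O(x) = (x + x)/(x + 12/(-2)) = (2*x)/(x + 12*(-½)) = (2*x)/(x - 6) = (2*x)/(-6 + x) = 2*x/(-6 + x))
P(S) = -S
1/P(O((B(-3, 4) - 3)*(-5))) = 1/(-2*(4*(-3) - 3)*(-5)/(-6 + (4*(-3) - 3)*(-5))) = 1/(-2*(-12 - 3)*(-5)/(-6 + (-12 - 3)*(-5))) = 1/(-2*(-15*(-5))/(-6 - 15*(-5))) = 1/(-2*75/(-6 + 75)) = 1/(-2*75/69) = 1/(-1*50/23) = 1/(-50/23) = -23/50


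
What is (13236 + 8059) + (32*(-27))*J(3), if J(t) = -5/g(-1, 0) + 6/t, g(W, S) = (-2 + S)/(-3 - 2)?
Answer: 30367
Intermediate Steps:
g(W, S) = 2/5 - S/5 (g(W, S) = (-2 + S)/(-5) = (-2 + S)*(-1/5) = 2/5 - S/5)
J(t) = -25/2 + 6/t (J(t) = -5/(2/5 - 1/5*0) + 6/t = -5/(2/5 + 0) + 6/t = -5/2/5 + 6/t = -5*5/2 + 6/t = -25/2 + 6/t)
(13236 + 8059) + (32*(-27))*J(3) = (13236 + 8059) + (32*(-27))*(-25/2 + 6/3) = 21295 - 864*(-25/2 + 6*(1/3)) = 21295 - 864*(-25/2 + 2) = 21295 - 864*(-21/2) = 21295 + 9072 = 30367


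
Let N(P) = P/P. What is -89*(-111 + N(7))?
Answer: 9790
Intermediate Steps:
N(P) = 1
-89*(-111 + N(7)) = -89*(-111 + 1) = -89*(-110) = 9790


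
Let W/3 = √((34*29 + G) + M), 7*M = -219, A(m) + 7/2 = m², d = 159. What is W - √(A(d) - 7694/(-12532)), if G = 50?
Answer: -√248122105023/3133 + 3*√49231/7 ≈ -63.899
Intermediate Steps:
A(m) = -7/2 + m²
M = -219/7 (M = (⅐)*(-219) = -219/7 ≈ -31.286)
W = 3*√49231/7 (W = 3*√((34*29 + 50) - 219/7) = 3*√((986 + 50) - 219/7) = 3*√(1036 - 219/7) = 3*√(7033/7) = 3*(√49231/7) = 3*√49231/7 ≈ 95.092)
W - √(A(d) - 7694/(-12532)) = 3*√49231/7 - √((-7/2 + 159²) - 7694/(-12532)) = 3*√49231/7 - √((-7/2 + 25281) - 7694*(-1/12532)) = 3*√49231/7 - √(50555/2 + 3847/6266) = 3*√49231/7 - √(79196331/3133) = 3*√49231/7 - √248122105023/3133 = -√248122105023/3133 + 3*√49231/7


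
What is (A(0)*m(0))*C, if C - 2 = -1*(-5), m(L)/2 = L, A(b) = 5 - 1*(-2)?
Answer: 0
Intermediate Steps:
A(b) = 7 (A(b) = 5 + 2 = 7)
m(L) = 2*L
C = 7 (C = 2 - 1*(-5) = 2 + 5 = 7)
(A(0)*m(0))*C = (7*(2*0))*7 = (7*0)*7 = 0*7 = 0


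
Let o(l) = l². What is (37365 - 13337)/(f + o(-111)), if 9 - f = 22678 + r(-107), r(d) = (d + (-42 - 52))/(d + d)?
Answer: -5141992/2214673 ≈ -2.3218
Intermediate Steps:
r(d) = (-94 + d)/(2*d) (r(d) = (d - 94)/((2*d)) = (-94 + d)*(1/(2*d)) = (-94 + d)/(2*d))
f = -4851367/214 (f = 9 - (22678 + (½)*(-94 - 107)/(-107)) = 9 - (22678 + (½)*(-1/107)*(-201)) = 9 - (22678 + 201/214) = 9 - 1*4853293/214 = 9 - 4853293/214 = -4851367/214 ≈ -22670.)
(37365 - 13337)/(f + o(-111)) = (37365 - 13337)/(-4851367/214 + (-111)²) = 24028/(-4851367/214 + 12321) = 24028/(-2214673/214) = 24028*(-214/2214673) = -5141992/2214673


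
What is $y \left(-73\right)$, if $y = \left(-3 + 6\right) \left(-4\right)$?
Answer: $876$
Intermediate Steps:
$y = -12$ ($y = 3 \left(-4\right) = -12$)
$y \left(-73\right) = \left(-12\right) \left(-73\right) = 876$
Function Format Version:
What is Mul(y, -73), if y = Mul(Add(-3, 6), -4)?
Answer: 876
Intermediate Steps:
y = -12 (y = Mul(3, -4) = -12)
Mul(y, -73) = Mul(-12, -73) = 876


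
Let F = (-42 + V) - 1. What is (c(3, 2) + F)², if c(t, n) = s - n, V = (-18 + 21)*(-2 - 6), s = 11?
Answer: 3364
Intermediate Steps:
V = -24 (V = 3*(-8) = -24)
c(t, n) = 11 - n
F = -67 (F = (-42 - 24) - 1 = -66 - 1 = -67)
(c(3, 2) + F)² = ((11 - 1*2) - 67)² = ((11 - 2) - 67)² = (9 - 67)² = (-58)² = 3364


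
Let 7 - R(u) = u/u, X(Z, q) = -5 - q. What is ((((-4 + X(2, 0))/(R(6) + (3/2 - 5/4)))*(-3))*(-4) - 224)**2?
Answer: 36385024/625 ≈ 58216.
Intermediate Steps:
R(u) = 6 (R(u) = 7 - u/u = 7 - 1*1 = 7 - 1 = 6)
((((-4 + X(2, 0))/(R(6) + (3/2 - 5/4)))*(-3))*(-4) - 224)**2 = ((((-4 + (-5 - 1*0))/(6 + (3/2 - 5/4)))*(-3))*(-4) - 224)**2 = ((((-4 + (-5 + 0))/(6 + (3*(1/2) - 5*1/4)))*(-3))*(-4) - 224)**2 = ((((-4 - 5)/(6 + (3/2 - 5/4)))*(-3))*(-4) - 224)**2 = ((-9/(6 + 1/4)*(-3))*(-4) - 224)**2 = ((-9/25/4*(-3))*(-4) - 224)**2 = ((-9*4/25*(-3))*(-4) - 224)**2 = (-36/25*(-3)*(-4) - 224)**2 = ((108/25)*(-4) - 224)**2 = (-432/25 - 224)**2 = (-6032/25)**2 = 36385024/625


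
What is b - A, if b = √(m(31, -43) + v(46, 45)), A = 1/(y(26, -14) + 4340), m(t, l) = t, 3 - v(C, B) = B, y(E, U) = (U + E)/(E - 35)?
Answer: -3/13016 + I*√11 ≈ -0.00023049 + 3.3166*I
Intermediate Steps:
y(E, U) = (E + U)/(-35 + E)
v(C, B) = 3 - B
A = 3/13016 (A = 1/((26 - 14)/(-35 + 26) + 4340) = 1/(12/(-9) + 4340) = 1/(-⅑*12 + 4340) = 1/(-4/3 + 4340) = 1/(13016/3) = 3/13016 ≈ 0.00023049)
b = I*√11 (b = √(31 + (3 - 1*45)) = √(31 + (3 - 45)) = √(31 - 42) = √(-11) = I*√11 ≈ 3.3166*I)
b - A = I*√11 - 1*3/13016 = I*√11 - 3/13016 = -3/13016 + I*√11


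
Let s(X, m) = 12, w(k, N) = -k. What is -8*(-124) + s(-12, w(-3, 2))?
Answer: 1004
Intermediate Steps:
-8*(-124) + s(-12, w(-3, 2)) = -8*(-124) + 12 = 992 + 12 = 1004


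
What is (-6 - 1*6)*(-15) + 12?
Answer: 192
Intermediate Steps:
(-6 - 1*6)*(-15) + 12 = (-6 - 6)*(-15) + 12 = -12*(-15) + 12 = 180 + 12 = 192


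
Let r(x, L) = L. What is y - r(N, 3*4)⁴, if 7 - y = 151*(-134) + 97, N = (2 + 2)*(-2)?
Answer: -592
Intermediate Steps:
N = -8 (N = 4*(-2) = -8)
y = 20144 (y = 7 - (151*(-134) + 97) = 7 - (-20234 + 97) = 7 - 1*(-20137) = 7 + 20137 = 20144)
y - r(N, 3*4)⁴ = 20144 - (3*4)⁴ = 20144 - 1*12⁴ = 20144 - 1*20736 = 20144 - 20736 = -592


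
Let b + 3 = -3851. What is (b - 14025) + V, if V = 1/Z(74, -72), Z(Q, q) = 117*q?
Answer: -150612697/8424 ≈ -17879.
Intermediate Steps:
b = -3854 (b = -3 - 3851 = -3854)
V = -1/8424 (V = 1/(117*(-72)) = 1/(-8424) = -1/8424 ≈ -0.00011871)
(b - 14025) + V = (-3854 - 14025) - 1/8424 = -17879 - 1/8424 = -150612697/8424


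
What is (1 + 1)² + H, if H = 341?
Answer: 345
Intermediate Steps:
(1 + 1)² + H = (1 + 1)² + 341 = 2² + 341 = 4 + 341 = 345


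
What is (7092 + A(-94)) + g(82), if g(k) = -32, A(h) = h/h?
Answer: 7061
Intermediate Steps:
A(h) = 1
(7092 + A(-94)) + g(82) = (7092 + 1) - 32 = 7093 - 32 = 7061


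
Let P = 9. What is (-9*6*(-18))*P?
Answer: 8748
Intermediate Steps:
(-9*6*(-18))*P = (-9*6*(-18))*9 = -54*(-18)*9 = 972*9 = 8748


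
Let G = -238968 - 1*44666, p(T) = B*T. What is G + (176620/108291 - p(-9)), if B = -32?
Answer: -30746020682/108291 ≈ -2.8392e+5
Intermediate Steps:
p(T) = -32*T
G = -283634 (G = -238968 - 44666 = -283634)
G + (176620/108291 - p(-9)) = -283634 + (176620/108291 - (-32)*(-9)) = -283634 + (176620*(1/108291) - 1*288) = -283634 + (176620/108291 - 288) = -283634 - 31011188/108291 = -30746020682/108291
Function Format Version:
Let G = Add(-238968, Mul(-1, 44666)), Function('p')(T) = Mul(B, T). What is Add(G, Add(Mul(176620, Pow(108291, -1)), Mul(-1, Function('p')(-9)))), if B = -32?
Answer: Rational(-30746020682, 108291) ≈ -2.8392e+5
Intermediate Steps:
Function('p')(T) = Mul(-32, T)
G = -283634 (G = Add(-238968, -44666) = -283634)
Add(G, Add(Mul(176620, Pow(108291, -1)), Mul(-1, Function('p')(-9)))) = Add(-283634, Add(Mul(176620, Pow(108291, -1)), Mul(-1, Mul(-32, -9)))) = Add(-283634, Add(Mul(176620, Rational(1, 108291)), Mul(-1, 288))) = Add(-283634, Add(Rational(176620, 108291), -288)) = Add(-283634, Rational(-31011188, 108291)) = Rational(-30746020682, 108291)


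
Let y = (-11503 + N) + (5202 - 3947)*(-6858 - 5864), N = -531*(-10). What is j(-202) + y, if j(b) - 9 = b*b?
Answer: -15931490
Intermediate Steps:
N = 5310
j(b) = 9 + b² (j(b) = 9 + b*b = 9 + b²)
y = -15972303 (y = (-11503 + 5310) + (5202 - 3947)*(-6858 - 5864) = -6193 + 1255*(-12722) = -6193 - 15966110 = -15972303)
j(-202) + y = (9 + (-202)²) - 15972303 = (9 + 40804) - 15972303 = 40813 - 15972303 = -15931490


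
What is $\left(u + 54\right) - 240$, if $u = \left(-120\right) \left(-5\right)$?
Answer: $414$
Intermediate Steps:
$u = 600$
$\left(u + 54\right) - 240 = \left(600 + 54\right) - 240 = 654 - 240 = 414$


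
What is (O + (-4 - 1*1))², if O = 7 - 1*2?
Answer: 0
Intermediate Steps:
O = 5 (O = 7 - 2 = 5)
(O + (-4 - 1*1))² = (5 + (-4 - 1*1))² = (5 + (-4 - 1))² = (5 - 5)² = 0² = 0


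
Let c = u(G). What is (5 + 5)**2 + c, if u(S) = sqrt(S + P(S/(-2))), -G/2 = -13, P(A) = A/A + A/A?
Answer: 100 + 2*sqrt(7) ≈ 105.29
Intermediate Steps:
P(A) = 2 (P(A) = 1 + 1 = 2)
G = 26 (G = -2*(-13) = 26)
u(S) = sqrt(2 + S) (u(S) = sqrt(S + 2) = sqrt(2 + S))
c = 2*sqrt(7) (c = sqrt(2 + 26) = sqrt(28) = 2*sqrt(7) ≈ 5.2915)
(5 + 5)**2 + c = (5 + 5)**2 + 2*sqrt(7) = 10**2 + 2*sqrt(7) = 100 + 2*sqrt(7)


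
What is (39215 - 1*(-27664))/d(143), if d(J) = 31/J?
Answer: 9563697/31 ≈ 3.0851e+5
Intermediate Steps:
(39215 - 1*(-27664))/d(143) = (39215 - 1*(-27664))/((31/143)) = (39215 + 27664)/((31*(1/143))) = 66879/(31/143) = 66879*(143/31) = 9563697/31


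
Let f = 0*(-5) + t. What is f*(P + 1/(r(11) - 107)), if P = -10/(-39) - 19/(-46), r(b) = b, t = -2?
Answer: -18917/14352 ≈ -1.3181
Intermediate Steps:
P = 1201/1794 (P = -10*(-1/39) - 19*(-1/46) = 10/39 + 19/46 = 1201/1794 ≈ 0.66945)
f = -2 (f = 0*(-5) - 2 = 0 - 2 = -2)
f*(P + 1/(r(11) - 107)) = -2*(1201/1794 + 1/(11 - 107)) = -2*(1201/1794 + 1/(-96)) = -2*(1201/1794 - 1/96) = -2*18917/28704 = -18917/14352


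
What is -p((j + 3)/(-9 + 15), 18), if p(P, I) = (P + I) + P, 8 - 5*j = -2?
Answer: -59/3 ≈ -19.667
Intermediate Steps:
j = 2 (j = 8/5 - ⅕*(-2) = 8/5 + ⅖ = 2)
p(P, I) = I + 2*P (p(P, I) = (I + P) + P = I + 2*P)
-p((j + 3)/(-9 + 15), 18) = -(18 + 2*((2 + 3)/(-9 + 15))) = -(18 + 2*(5/6)) = -(18 + 2*(5*(⅙))) = -(18 + 2*(⅚)) = -(18 + 5/3) = -1*59/3 = -59/3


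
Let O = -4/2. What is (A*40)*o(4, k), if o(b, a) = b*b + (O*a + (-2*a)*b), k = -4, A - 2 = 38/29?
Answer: 215040/29 ≈ 7415.2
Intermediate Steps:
A = 96/29 (A = 2 + 38/29 = 96/29 ≈ 3.3103)
O = -2 (O = -4*½ = -2)
o(b, a) = b² - 2*a - 2*a*b (o(b, a) = b*b + (-2*a + (-2*a)*b) = b² + (-2*a - 2*a*b) = b² - 2*a - 2*a*b)
(A*40)*o(4, k) = ((96/29)*40)*(4² - 2*(-4) - 2*(-4)*4) = 3840*(16 + 8 + 32)/29 = (3840/29)*56 = 215040/29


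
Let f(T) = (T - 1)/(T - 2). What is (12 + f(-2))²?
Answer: 2601/16 ≈ 162.56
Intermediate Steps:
f(T) = (-1 + T)/(-2 + T)
(12 + f(-2))² = (12 + (-1 - 2)/(-2 - 2))² = (12 - 3/(-4))² = (12 - ¼*(-3))² = (12 + ¾)² = (51/4)² = 2601/16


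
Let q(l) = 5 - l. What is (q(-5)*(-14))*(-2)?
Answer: 280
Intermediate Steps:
(q(-5)*(-14))*(-2) = ((5 - 1*(-5))*(-14))*(-2) = ((5 + 5)*(-14))*(-2) = (10*(-14))*(-2) = -140*(-2) = 280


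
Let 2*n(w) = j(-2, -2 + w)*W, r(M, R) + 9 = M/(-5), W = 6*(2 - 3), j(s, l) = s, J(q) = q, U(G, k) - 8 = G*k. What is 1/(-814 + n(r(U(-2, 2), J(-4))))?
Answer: -1/808 ≈ -0.0012376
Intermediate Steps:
U(G, k) = 8 + G*k
W = -6 (W = 6*(-1) = -6)
r(M, R) = -9 - M/5 (r(M, R) = -9 + M/(-5) = -9 + M*(-1/5) = -9 - M/5)
n(w) = 6 (n(w) = (-2*(-6))/2 = (1/2)*12 = 6)
1/(-814 + n(r(U(-2, 2), J(-4)))) = 1/(-814 + 6) = 1/(-808) = -1/808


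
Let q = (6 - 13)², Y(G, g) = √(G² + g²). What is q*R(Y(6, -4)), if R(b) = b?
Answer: 98*√13 ≈ 353.34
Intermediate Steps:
q = 49 (q = (-7)² = 49)
q*R(Y(6, -4)) = 49*√(6² + (-4)²) = 49*√(36 + 16) = 49*√52 = 49*(2*√13) = 98*√13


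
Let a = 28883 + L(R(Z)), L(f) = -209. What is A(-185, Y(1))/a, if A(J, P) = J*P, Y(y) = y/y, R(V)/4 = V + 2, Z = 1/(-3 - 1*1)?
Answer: -185/28674 ≈ -0.0064518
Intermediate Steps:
Z = -¼ (Z = 1/(-3 - 1) = 1/(-4) = -¼ ≈ -0.25000)
R(V) = 8 + 4*V (R(V) = 4*(V + 2) = 4*(2 + V) = 8 + 4*V)
Y(y) = 1
a = 28674 (a = 28883 - 209 = 28674)
A(-185, Y(1))/a = -185*1/28674 = -185/28674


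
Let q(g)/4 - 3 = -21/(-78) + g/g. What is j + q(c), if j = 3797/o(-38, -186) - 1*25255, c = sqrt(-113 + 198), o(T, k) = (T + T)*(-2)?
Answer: -49820775/1976 ≈ -25213.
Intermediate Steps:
o(T, k) = -4*T (o(T, k) = (2*T)*(-2) = -4*T)
c = sqrt(85) ≈ 9.2195
q(g) = 222/13 (q(g) = 12 + 4*(-21/(-78) + g/g) = 12 + 4*(-21*(-1/78) + 1) = 12 + 4*(7/26 + 1) = 12 + 4*(33/26) = 12 + 66/13 = 222/13)
j = -3834963/152 (j = 3797/((-4*(-38))) - 1*25255 = 3797/152 - 25255 = -3834963/152 ≈ -25230.)
j + q(c) = -3834963/152 + 222/13 = -49820775/1976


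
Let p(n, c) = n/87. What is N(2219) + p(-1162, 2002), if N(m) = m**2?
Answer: 428383445/87 ≈ 4.9239e+6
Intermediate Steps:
p(n, c) = n/87 (p(n, c) = n*(1/87) = n/87)
N(2219) + p(-1162, 2002) = 2219**2 + (1/87)*(-1162) = 4923961 - 1162/87 = 428383445/87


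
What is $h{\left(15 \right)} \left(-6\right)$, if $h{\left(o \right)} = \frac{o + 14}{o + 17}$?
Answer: $- \frac{87}{16} \approx -5.4375$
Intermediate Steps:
$h{\left(o \right)} = \frac{14 + o}{17 + o}$
$h{\left(15 \right)} \left(-6\right) = \frac{14 + 15}{17 + 15} \left(-6\right) = \frac{1}{32} \cdot 29 \left(-6\right) = \frac{29}{32} \left(-6\right) = - \frac{87}{16}$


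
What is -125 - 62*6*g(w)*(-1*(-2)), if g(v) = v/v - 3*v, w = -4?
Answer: -9797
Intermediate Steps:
g(v) = 1 - 3*v
-125 - 62*6*g(w)*(-1*(-2)) = -125 - 62*6*(1 - 3*(-4))*(-1*(-2)) = -125 - 62*6*(1 + 12)*2 = -125 - 62*6*13*2 = -125 - 4836*2 = -125 - 62*156 = -125 - 9672 = -9797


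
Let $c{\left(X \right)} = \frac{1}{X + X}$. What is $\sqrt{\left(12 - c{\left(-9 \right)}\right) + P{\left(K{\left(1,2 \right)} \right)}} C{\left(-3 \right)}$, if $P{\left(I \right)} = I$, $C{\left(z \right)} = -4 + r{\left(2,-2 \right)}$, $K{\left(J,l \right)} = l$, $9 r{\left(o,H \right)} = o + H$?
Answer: $- \frac{2 \sqrt{506}}{3} \approx -14.996$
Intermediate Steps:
$r{\left(o,H \right)} = \frac{H}{9} + \frac{o}{9}$ ($r{\left(o,H \right)} = \frac{o + H}{9} = \frac{H + o}{9} = \frac{H}{9} + \frac{o}{9}$)
$c{\left(X \right)} = \frac{1}{2 X}$
$C{\left(z \right)} = -4$ ($C{\left(z \right)} = -4 + \left(\frac{1}{9} \left(-2\right) + \frac{1}{9} \cdot 2\right) = -4 + \left(- \frac{2}{9} + \frac{2}{9}\right) = -4 + 0 = -4$)
$\sqrt{\left(12 - c{\left(-9 \right)}\right) + P{\left(K{\left(1,2 \right)} \right)}} C{\left(-3 \right)} = \sqrt{\left(12 - \frac{1}{2 \left(-9\right)}\right) + 2} \left(-4\right) = \sqrt{\left(12 - \frac{1}{2} \left(- \frac{1}{9}\right)\right) + 2} \left(-4\right) = \sqrt{\left(12 - - \frac{1}{18}\right) + 2} \left(-4\right) = \sqrt{\left(12 + \frac{1}{18}\right) + 2} \left(-4\right) = \sqrt{\frac{217}{18} + 2} \left(-4\right) = \sqrt{\frac{253}{18}} \left(-4\right) = \frac{\sqrt{506}}{6} \left(-4\right) = - \frac{2 \sqrt{506}}{3}$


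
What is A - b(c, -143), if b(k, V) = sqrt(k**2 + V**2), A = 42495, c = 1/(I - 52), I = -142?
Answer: 42495 - sqrt(769618565)/194 ≈ 42352.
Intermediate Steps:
c = -1/194 (c = 1/(-142 - 52) = 1/(-194) = -1/194 ≈ -0.0051546)
b(k, V) = sqrt(V**2 + k**2)
A - b(c, -143) = 42495 - sqrt((-143)**2 + (-1/194)**2) = 42495 - sqrt(20449 + 1/37636) = 42495 - sqrt(769618565/37636) = 42495 - sqrt(769618565)/194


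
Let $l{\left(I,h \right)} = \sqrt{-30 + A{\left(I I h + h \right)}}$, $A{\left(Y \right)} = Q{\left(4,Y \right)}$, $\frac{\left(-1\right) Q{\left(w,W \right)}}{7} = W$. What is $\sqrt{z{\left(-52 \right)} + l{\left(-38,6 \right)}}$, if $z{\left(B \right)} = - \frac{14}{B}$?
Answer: $\frac{\sqrt{182 + 2704 i \sqrt{3795}}}{26} \approx 11.106 + 11.094 i$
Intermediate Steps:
$Q{\left(w,W \right)} = - 7 W$
$A{\left(Y \right)} = - 7 Y$
$l{\left(I,h \right)} = \sqrt{-30 - 7 h - 7 h I^{2}}$ ($l{\left(I,h \right)} = \sqrt{-30 - 7 \left(I I h + h\right)} = \sqrt{-30 - 7 \left(I^{2} h + h\right)} = \sqrt{-30 - 7 \left(h I^{2} + h\right)} = \sqrt{-30 - 7 \left(h + h I^{2}\right)} = \sqrt{-30 - \left(7 h + 7 h I^{2}\right)} = \sqrt{-30 - 7 h - 7 h I^{2}}$)
$\sqrt{z{\left(-52 \right)} + l{\left(-38,6 \right)}} = \sqrt{- \frac{14}{-52} + \sqrt{-30 - 42 \left(1 + \left(-38\right)^{2}\right)}} = \sqrt{\left(-14\right) \left(- \frac{1}{52}\right) + \sqrt{-30 - 42 \left(1 + 1444\right)}} = \sqrt{\frac{7}{26} + \sqrt{-30 - 42 \cdot 1445}} = \sqrt{\frac{7}{26} + \sqrt{-30 - 60690}} = \sqrt{\frac{7}{26} + \sqrt{-60720}} = \sqrt{\frac{7}{26} + 4 i \sqrt{3795}}$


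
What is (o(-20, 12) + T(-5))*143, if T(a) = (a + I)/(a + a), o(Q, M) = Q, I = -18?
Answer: -25311/10 ≈ -2531.1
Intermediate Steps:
T(a) = (-18 + a)/(2*a) (T(a) = (a - 18)/(a + a) = (-18 + a)/((2*a)) = (-18 + a)*(1/(2*a)) = (-18 + a)/(2*a))
(o(-20, 12) + T(-5))*143 = (-20 + (1/2)*(-18 - 5)/(-5))*143 = (-20 + (1/2)*(-1/5)*(-23))*143 = (-20 + 23/10)*143 = -177/10*143 = -25311/10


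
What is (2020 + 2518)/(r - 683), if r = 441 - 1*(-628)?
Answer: 2269/193 ≈ 11.756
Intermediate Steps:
r = 1069 (r = 441 + 628 = 1069)
(2020 + 2518)/(r - 683) = (2020 + 2518)/(1069 - 683) = 4538/386 = 4538*(1/386) = 2269/193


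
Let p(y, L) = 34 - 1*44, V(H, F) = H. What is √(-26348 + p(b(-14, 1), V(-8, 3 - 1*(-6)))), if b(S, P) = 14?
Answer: I*√26358 ≈ 162.35*I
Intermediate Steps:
p(y, L) = -10 (p(y, L) = 34 - 44 = -10)
√(-26348 + p(b(-14, 1), V(-8, 3 - 1*(-6)))) = √(-26348 - 10) = √(-26358) = I*√26358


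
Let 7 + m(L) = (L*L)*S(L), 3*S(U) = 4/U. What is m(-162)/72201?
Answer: -223/72201 ≈ -0.0030886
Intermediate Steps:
S(U) = 4/(3*U) (S(U) = (4/U)/3 = 4/(3*U))
m(L) = -7 + 4*L/3 (m(L) = -7 + (L*L)*(4/(3*L)) = -7 + L**2*(4/(3*L)) = -7 + 4*L/3)
m(-162)/72201 = (-7 + (4/3)*(-162))/72201 = (-7 - 216)*(1/72201) = -223*1/72201 = -223/72201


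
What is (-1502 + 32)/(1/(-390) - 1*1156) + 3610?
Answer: 1628109310/450841 ≈ 3611.3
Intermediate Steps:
(-1502 + 32)/(1/(-390) - 1*1156) + 3610 = -1470/(-1/390 - 1156) + 3610 = -1470/(-450841/390) + 3610 = -1470*(-390/450841) + 3610 = 573300/450841 + 3610 = 1628109310/450841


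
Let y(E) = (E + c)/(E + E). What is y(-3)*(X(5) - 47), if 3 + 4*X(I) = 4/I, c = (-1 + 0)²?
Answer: -317/20 ≈ -15.850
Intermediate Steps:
c = 1 (c = (-1)² = 1)
y(E) = (1 + E)/(2*E) (y(E) = (E + 1)/(E + E) = (1 + E)/((2*E)) = (1 + E)*(1/(2*E)) = (1 + E)/(2*E))
X(I) = -¾ + 1/I (X(I) = -¾ + (4/I)/4 = -¾ + 1/I)
y(-3)*(X(5) - 47) = ((½)*(1 - 3)/(-3))*((-¾ + 1/5) - 47) = ((½)*(-⅓)*(-2))*((-¾ + ⅕) - 47) = (-11/20 - 47)/3 = (⅓)*(-951/20) = -317/20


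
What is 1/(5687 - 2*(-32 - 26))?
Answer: 1/5803 ≈ 0.00017232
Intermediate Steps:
1/(5687 - 2*(-32 - 26)) = 1/(5687 - 2*(-58)) = 1/(5687 + 116) = 1/5803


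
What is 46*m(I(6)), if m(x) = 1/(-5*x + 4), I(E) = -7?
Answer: 46/39 ≈ 1.1795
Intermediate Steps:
m(x) = 1/(4 - 5*x)
46*m(I(6)) = 46*(-1/(-4 + 5*(-7))) = 46*(-1/(-4 - 35)) = 46*(-1/(-39)) = 46*(-1*(-1/39)) = 46*(1/39) = 46/39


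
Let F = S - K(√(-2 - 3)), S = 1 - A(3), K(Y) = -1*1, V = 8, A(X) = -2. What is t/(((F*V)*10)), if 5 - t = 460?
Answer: -91/64 ≈ -1.4219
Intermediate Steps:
t = -455 (t = 5 - 1*460 = 5 - 460 = -455)
K(Y) = -1
S = 3 (S = 1 - 1*(-2) = 1 + 2 = 3)
F = 4 (F = 3 - 1*(-1) = 3 + 1 = 4)
t/(((F*V)*10)) = -455/((4*8)*10) = -455/(32*10) = -455/320 = -455*1/320 = -91/64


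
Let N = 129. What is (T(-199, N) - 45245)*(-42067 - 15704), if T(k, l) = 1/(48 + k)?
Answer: 394691240916/151 ≈ 2.6139e+9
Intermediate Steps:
(T(-199, N) - 45245)*(-42067 - 15704) = (1/(48 - 199) - 45245)*(-42067 - 15704) = (1/(-151) - 45245)*(-57771) = (-1/151 - 45245)*(-57771) = -6831996/151*(-57771) = 394691240916/151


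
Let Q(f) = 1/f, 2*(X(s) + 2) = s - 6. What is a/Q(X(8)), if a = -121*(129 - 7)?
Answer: 14762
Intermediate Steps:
X(s) = -5 + s/2 (X(s) = -2 + (s - 6)/2 = -2 + (-6 + s)/2 = -2 + (-3 + s/2) = -5 + s/2)
a = -14762 (a = -121*122 = -14762)
a/Q(X(8)) = -14762/(1/(-5 + (½)*8)) = -14762/(1/(-5 + 4)) = -14762/(1/(-1)) = -14762/(-1) = -14762*(-1) = 14762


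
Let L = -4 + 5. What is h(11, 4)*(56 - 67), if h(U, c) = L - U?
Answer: 110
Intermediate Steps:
L = 1
h(U, c) = 1 - U
h(11, 4)*(56 - 67) = (1 - 1*11)*(56 - 67) = (1 - 11)*(-11) = -10*(-11) = 110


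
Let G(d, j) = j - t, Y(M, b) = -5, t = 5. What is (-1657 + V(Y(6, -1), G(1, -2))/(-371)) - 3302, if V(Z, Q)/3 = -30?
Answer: -1839699/371 ≈ -4958.8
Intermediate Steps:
G(d, j) = -5 + j (G(d, j) = j - 1*5 = j - 5 = -5 + j)
V(Z, Q) = -90 (V(Z, Q) = 3*(-30) = -90)
(-1657 + V(Y(6, -1), G(1, -2))/(-371)) - 3302 = (-1657 - 90/(-371)) - 3302 = (-1657 - 90*(-1/371)) - 3302 = (-1657 + 90/371) - 3302 = -614657/371 - 3302 = -1839699/371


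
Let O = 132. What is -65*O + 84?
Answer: -8496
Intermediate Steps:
-65*O + 84 = -65*132 + 84 = -8580 + 84 = -8496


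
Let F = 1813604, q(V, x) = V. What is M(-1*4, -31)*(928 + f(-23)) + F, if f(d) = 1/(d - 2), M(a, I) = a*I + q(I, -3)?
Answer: 47497607/25 ≈ 1.8999e+6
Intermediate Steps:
M(a, I) = I + I*a (M(a, I) = a*I + I = I*a + I = I + I*a)
f(d) = 1/(-2 + d)
M(-1*4, -31)*(928 + f(-23)) + F = (-31*(1 - 1*4))*(928 + 1/(-2 - 23)) + 1813604 = (-31*(1 - 4))*(928 + 1/(-25)) + 1813604 = (-31*(-3))*(928 - 1/25) + 1813604 = 93*(23199/25) + 1813604 = 2157507/25 + 1813604 = 47497607/25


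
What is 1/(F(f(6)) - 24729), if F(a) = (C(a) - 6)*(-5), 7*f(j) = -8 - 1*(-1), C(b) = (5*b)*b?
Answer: -1/24724 ≈ -4.0447e-5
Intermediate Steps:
C(b) = 5*b²
f(j) = -1 (f(j) = (-8 - 1*(-1))/7 = (-8 + 1)/7 = (⅐)*(-7) = -1)
F(a) = 30 - 25*a² (F(a) = (5*a² - 6)*(-5) = (-6 + 5*a²)*(-5) = 30 - 25*a²)
1/(F(f(6)) - 24729) = 1/((30 - 25*(-1)²) - 24729) = 1/((30 - 25*1) - 24729) = 1/((30 - 25) - 24729) = 1/(5 - 24729) = 1/(-24724) = -1/24724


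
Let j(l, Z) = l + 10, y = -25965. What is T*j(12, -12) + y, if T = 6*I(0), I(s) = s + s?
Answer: -25965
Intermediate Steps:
j(l, Z) = 10 + l
I(s) = 2*s
T = 0 (T = 6*(2*0) = 6*0 = 0)
T*j(12, -12) + y = 0*(10 + 12) - 25965 = 0*22 - 25965 = 0 - 25965 = -25965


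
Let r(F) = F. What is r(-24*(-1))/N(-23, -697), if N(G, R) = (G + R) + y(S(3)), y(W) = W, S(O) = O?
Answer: -8/239 ≈ -0.033473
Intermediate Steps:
N(G, R) = 3 + G + R (N(G, R) = (G + R) + 3 = 3 + G + R)
r(-24*(-1))/N(-23, -697) = (-24*(-1))/(3 - 23 - 697) = 24/(-717) = 24*(-1/717) = -8/239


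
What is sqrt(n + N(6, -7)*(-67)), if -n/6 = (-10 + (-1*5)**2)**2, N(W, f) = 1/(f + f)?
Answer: I*sqrt(263662)/14 ≈ 36.677*I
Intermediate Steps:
N(W, f) = 1/(2*f)
n = -1350 (n = -6*(-10 + (-1*5)**2)**2 = -6*(-10 + (-5)**2)**2 = -6*(-10 + 25)**2 = -6*15**2 = -6*225 = -1350)
sqrt(n + N(6, -7)*(-67)) = sqrt(-1350 + ((1/2)/(-7))*(-67)) = sqrt(-1350 + ((1/2)*(-1/7))*(-67)) = sqrt(-1350 - 1/14*(-67)) = sqrt(-1350 + 67/14) = sqrt(-18833/14) = I*sqrt(263662)/14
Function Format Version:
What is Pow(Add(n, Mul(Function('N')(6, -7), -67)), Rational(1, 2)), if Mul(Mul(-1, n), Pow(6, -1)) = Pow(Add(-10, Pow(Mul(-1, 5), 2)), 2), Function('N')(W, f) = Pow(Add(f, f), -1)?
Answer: Mul(Rational(1, 14), I, Pow(263662, Rational(1, 2))) ≈ Mul(36.677, I)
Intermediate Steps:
Function('N')(W, f) = Mul(Rational(1, 2), Pow(f, -1)) (Function('N')(W, f) = Pow(Mul(2, f), -1) = Mul(Rational(1, 2), Pow(f, -1)))
n = -1350 (n = Mul(-6, Pow(Add(-10, Pow(Mul(-1, 5), 2)), 2)) = Mul(-6, Pow(Add(-10, Pow(-5, 2)), 2)) = Mul(-6, Pow(Add(-10, 25), 2)) = Mul(-6, Pow(15, 2)) = Mul(-6, 225) = -1350)
Pow(Add(n, Mul(Function('N')(6, -7), -67)), Rational(1, 2)) = Pow(Add(-1350, Mul(Mul(Rational(1, 2), Pow(-7, -1)), -67)), Rational(1, 2)) = Pow(Add(-1350, Mul(Mul(Rational(1, 2), Rational(-1, 7)), -67)), Rational(1, 2)) = Pow(Add(-1350, Mul(Rational(-1, 14), -67)), Rational(1, 2)) = Pow(Add(-1350, Rational(67, 14)), Rational(1, 2)) = Pow(Rational(-18833, 14), Rational(1, 2)) = Mul(Rational(1, 14), I, Pow(263662, Rational(1, 2)))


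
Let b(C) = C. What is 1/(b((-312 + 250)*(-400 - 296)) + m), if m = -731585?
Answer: -1/688433 ≈ -1.4526e-6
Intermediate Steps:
1/(b((-312 + 250)*(-400 - 296)) + m) = 1/((-312 + 250)*(-400 - 296) - 731585) = 1/(-62*(-696) - 731585) = 1/(43152 - 731585) = 1/(-688433) = -1/688433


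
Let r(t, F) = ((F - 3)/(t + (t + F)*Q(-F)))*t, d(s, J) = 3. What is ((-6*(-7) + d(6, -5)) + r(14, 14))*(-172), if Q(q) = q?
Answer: -207088/27 ≈ -7669.9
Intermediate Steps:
r(t, F) = t*(-3 + F)/(t - F*(F + t)) (r(t, F) = ((F - 3)/(t + (t + F)*(-F)))*t = ((-3 + F)/(t + (F + t)*(-F)))*t = ((-3 + F)/(t - F*(F + t)))*t = t*(-3 + F)/(t - F*(F + t)))
((-6*(-7) + d(6, -5)) + r(14, 14))*(-172) = ((-6*(-7) + 3) + 14*(-3 + 14)/(14 - 1*14² - 1*14*14))*(-172) = ((42 + 3) + 14*11/(14 - 1*196 - 196))*(-172) = (45 + 14*11/(14 - 196 - 196))*(-172) = (45 + 14*11/(-378))*(-172) = (45 + 14*(-1/378)*11)*(-172) = (45 - 11/27)*(-172) = (1204/27)*(-172) = -207088/27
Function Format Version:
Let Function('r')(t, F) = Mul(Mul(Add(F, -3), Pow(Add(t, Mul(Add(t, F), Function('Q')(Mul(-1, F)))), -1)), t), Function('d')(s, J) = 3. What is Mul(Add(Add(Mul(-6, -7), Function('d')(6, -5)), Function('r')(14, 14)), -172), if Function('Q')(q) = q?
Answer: Rational(-207088, 27) ≈ -7669.9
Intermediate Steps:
Function('r')(t, F) = Mul(t, Pow(Add(t, Mul(-1, F, Add(F, t))), -1), Add(-3, F)) (Function('r')(t, F) = Mul(Mul(Add(F, -3), Pow(Add(t, Mul(Add(t, F), Mul(-1, F))), -1)), t) = Mul(Mul(Add(-3, F), Pow(Add(t, Mul(Add(F, t), Mul(-1, F))), -1)), t) = Mul(Mul(Add(-3, F), Pow(Add(t, Mul(-1, F, Add(F, t))), -1)), t) = Mul(Mul(Pow(Add(t, Mul(-1, F, Add(F, t))), -1), Add(-3, F)), t) = Mul(t, Pow(Add(t, Mul(-1, F, Add(F, t))), -1), Add(-3, F)))
Mul(Add(Add(Mul(-6, -7), Function('d')(6, -5)), Function('r')(14, 14)), -172) = Mul(Add(Add(Mul(-6, -7), 3), Mul(14, Pow(Add(14, Mul(-1, Pow(14, 2)), Mul(-1, 14, 14)), -1), Add(-3, 14))), -172) = Mul(Add(Add(42, 3), Mul(14, Pow(Add(14, Mul(-1, 196), -196), -1), 11)), -172) = Mul(Add(45, Mul(14, Pow(Add(14, -196, -196), -1), 11)), -172) = Mul(Add(45, Mul(14, Pow(-378, -1), 11)), -172) = Mul(Add(45, Mul(14, Rational(-1, 378), 11)), -172) = Mul(Add(45, Rational(-11, 27)), -172) = Mul(Rational(1204, 27), -172) = Rational(-207088, 27)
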